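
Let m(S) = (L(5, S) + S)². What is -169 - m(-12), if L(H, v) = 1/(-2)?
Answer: -1301/4 ≈ -325.25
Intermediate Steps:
L(H, v) = -½
m(S) = (-½ + S)²
-169 - m(-12) = -169 - (-1 + 2*(-12))²/4 = -169 - (-1 - 24)²/4 = -169 - (-25)²/4 = -169 - 625/4 = -1301/4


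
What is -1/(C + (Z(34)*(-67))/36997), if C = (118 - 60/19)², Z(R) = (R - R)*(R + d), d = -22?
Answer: -361/4761124 ≈ -7.5822e-5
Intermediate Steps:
Z(R) = 0 (Z(R) = (R - R)*(R - 22) = 0*(-22 + R) = 0)
C = 4761124/361 (C = (118 - 60*1/19)² = (118 - 60/19)² = (2182/19)² = 4761124/361 ≈ 13189.)
-1/(C + (Z(34)*(-67))/36997) = -1/(4761124/361 + (0*(-67))/36997) = -1/(4761124/361 + 0*(1/36997)) = -1/(4761124/361 + 0) = -1/4761124/361 = -1*361/4761124 = -361/4761124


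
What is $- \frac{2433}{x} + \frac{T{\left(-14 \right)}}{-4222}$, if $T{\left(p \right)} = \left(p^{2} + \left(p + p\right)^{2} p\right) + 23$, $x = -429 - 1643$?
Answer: $\frac{16280315}{4373992} \approx 3.7221$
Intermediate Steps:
$x = -2072$ ($x = -429 - 1643 = -2072$)
$T{\left(p \right)} = 23 + p^{2} + 4 p^{3}$ ($T{\left(p \right)} = \left(p^{2} + \left(2 p\right)^{2} p\right) + 23 = \left(p^{2} + 4 p^{2} p\right) + 23 = \left(p^{2} + 4 p^{3}\right) + 23 = 23 + p^{2} + 4 p^{3}$)
$- \frac{2433}{x} + \frac{T{\left(-14 \right)}}{-4222} = - \frac{2433}{-2072} + \frac{23 + \left(-14\right)^{2} + 4 \left(-14\right)^{3}}{-4222} = \left(-2433\right) \left(- \frac{1}{2072}\right) + \left(23 + 196 + 4 \left(-2744\right)\right) \left(- \frac{1}{4222}\right) = \frac{2433}{2072} + \left(23 + 196 - 10976\right) \left(- \frac{1}{4222}\right) = \frac{2433}{2072} - - \frac{10757}{4222} = \frac{2433}{2072} + \frac{10757}{4222} = \frac{16280315}{4373992}$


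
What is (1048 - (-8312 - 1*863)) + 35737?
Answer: 45960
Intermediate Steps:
(1048 - (-8312 - 1*863)) + 35737 = (1048 - (-8312 - 863)) + 35737 = (1048 - 1*(-9175)) + 35737 = (1048 + 9175) + 35737 = 10223 + 35737 = 45960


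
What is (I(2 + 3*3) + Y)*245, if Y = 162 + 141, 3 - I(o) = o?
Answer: 72275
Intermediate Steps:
I(o) = 3 - o
Y = 303
(I(2 + 3*3) + Y)*245 = ((3 - (2 + 3*3)) + 303)*245 = ((3 - (2 + 9)) + 303)*245 = ((3 - 1*11) + 303)*245 = ((3 - 11) + 303)*245 = (-8 + 303)*245 = 295*245 = 72275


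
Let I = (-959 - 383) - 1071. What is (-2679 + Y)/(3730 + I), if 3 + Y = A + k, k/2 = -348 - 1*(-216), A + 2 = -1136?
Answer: -4084/1317 ≈ -3.1010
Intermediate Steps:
A = -1138 (A = -2 - 1136 = -1138)
k = -264 (k = 2*(-348 - 1*(-216)) = 2*(-348 + 216) = 2*(-132) = -264)
I = -2413 (I = -1342 - 1071 = -2413)
Y = -1405 (Y = -3 + (-1138 - 264) = -3 - 1402 = -1405)
(-2679 + Y)/(3730 + I) = (-2679 - 1405)/(3730 - 2413) = -4084/1317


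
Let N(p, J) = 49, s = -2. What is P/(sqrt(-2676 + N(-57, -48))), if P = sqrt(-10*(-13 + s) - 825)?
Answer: 15*sqrt(7881)/2627 ≈ 0.50690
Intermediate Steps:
P = 15*I*sqrt(3) (P = sqrt(-10*(-13 - 2) - 825) = sqrt(-10*(-15) - 825) = sqrt(150 - 825) = sqrt(-675) = 15*I*sqrt(3) ≈ 25.981*I)
P/(sqrt(-2676 + N(-57, -48))) = (15*I*sqrt(3))/(sqrt(-2676 + 49)) = (15*I*sqrt(3))/(sqrt(-2627)) = (15*I*sqrt(3))/((I*sqrt(2627))) = (15*I*sqrt(3))*(-I*sqrt(2627)/2627) = 15*sqrt(7881)/2627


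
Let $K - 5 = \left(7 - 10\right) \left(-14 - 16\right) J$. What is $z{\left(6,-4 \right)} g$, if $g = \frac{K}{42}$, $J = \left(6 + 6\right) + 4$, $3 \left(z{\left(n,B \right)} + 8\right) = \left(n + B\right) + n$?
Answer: $- \frac{11560}{63} \approx -183.49$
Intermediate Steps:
$z{\left(n,B \right)} = -8 + \frac{B}{3} + \frac{2 n}{3}$ ($z{\left(n,B \right)} = -8 + \frac{\left(n + B\right) + n}{3} = -8 + \frac{\left(B + n\right) + n}{3} = -8 + \frac{B + 2 n}{3} = -8 + \left(\frac{B}{3} + \frac{2 n}{3}\right) = -8 + \frac{B}{3} + \frac{2 n}{3}$)
$J = 16$ ($J = 12 + 4 = 16$)
$K = 1445$ ($K = 5 + \left(7 - 10\right) \left(-14 - 16\right) 16 = 5 + \left(-3\right) \left(-30\right) 16 = 5 + 90 \cdot 16 = 5 + 1440 = 1445$)
$g = \frac{1445}{42} \approx 34.405$
$z{\left(6,-4 \right)} g = \left(-8 + \frac{1}{3} \left(-4\right) + \frac{2}{3} \cdot 6\right) \frac{1445}{42} = \left(-8 - \frac{4}{3} + 4\right) \frac{1445}{42} = \left(- \frac{16}{3}\right) \frac{1445}{42} = - \frac{11560}{63}$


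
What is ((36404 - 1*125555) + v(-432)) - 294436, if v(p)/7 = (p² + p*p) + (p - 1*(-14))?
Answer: 2226223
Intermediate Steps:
v(p) = 98 + 7*p + 14*p² (v(p) = 7*((p² + p*p) + (p - 1*(-14))) = 7*((p² + p²) + (p + 14)) = 7*(2*p² + (14 + p)) = 7*(14 + p + 2*p²) = 98 + 7*p + 14*p²)
((36404 - 1*125555) + v(-432)) - 294436 = ((36404 - 1*125555) + (98 + 7*(-432) + 14*(-432)²)) - 294436 = ((36404 - 125555) + (98 - 3024 + 14*186624)) - 294436 = (-89151 + (98 - 3024 + 2612736)) - 294436 = (-89151 + 2609810) - 294436 = 2520659 - 294436 = 2226223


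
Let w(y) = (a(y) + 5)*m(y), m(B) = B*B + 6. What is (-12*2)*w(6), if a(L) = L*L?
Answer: -41328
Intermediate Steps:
m(B) = 6 + B² (m(B) = B² + 6 = 6 + B²)
a(L) = L²
w(y) = (5 + y²)*(6 + y²) (w(y) = (y² + 5)*(6 + y²) = (5 + y²)*(6 + y²))
(-12*2)*w(6) = (-12*2)*((5 + 6²)*(6 + 6²)) = (-6*4)*((5 + 36)*(6 + 36)) = -984*42 = -24*1722 = -41328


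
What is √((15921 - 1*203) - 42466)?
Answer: 6*I*√743 ≈ 163.55*I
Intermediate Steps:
√((15921 - 1*203) - 42466) = √((15921 - 203) - 42466) = √(15718 - 42466) = √(-26748) = 6*I*√743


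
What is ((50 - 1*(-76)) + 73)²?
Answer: 39601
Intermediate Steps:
((50 - 1*(-76)) + 73)² = ((50 + 76) + 73)² = (126 + 73)² = 199² = 39601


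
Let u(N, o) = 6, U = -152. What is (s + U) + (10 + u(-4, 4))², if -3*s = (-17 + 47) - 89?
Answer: 371/3 ≈ 123.67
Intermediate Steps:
s = 59/3 (s = -((-17 + 47) - 89)/3 = -(30 - 89)/3 = -⅓*(-59) = 59/3 ≈ 19.667)
(s + U) + (10 + u(-4, 4))² = (59/3 - 152) + (10 + 6)² = -397/3 + 16² = -397/3 + 256 = 371/3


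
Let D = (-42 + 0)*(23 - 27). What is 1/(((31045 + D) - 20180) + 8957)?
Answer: 1/19990 ≈ 5.0025e-5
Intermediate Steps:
D = 168 (D = -42*(-4) = 168)
1/(((31045 + D) - 20180) + 8957) = 1/(((31045 + 168) - 20180) + 8957) = 1/((31213 - 20180) + 8957) = 1/(11033 + 8957) = 1/19990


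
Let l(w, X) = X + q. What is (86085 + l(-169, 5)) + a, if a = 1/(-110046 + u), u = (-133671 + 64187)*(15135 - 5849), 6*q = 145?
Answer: 83359176842986/968007705 ≈ 86114.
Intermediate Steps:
q = 145/6 (q = (⅙)*145 = 145/6 ≈ 24.167)
l(w, X) = 145/6 + X (l(w, X) = X + 145/6 = 145/6 + X)
u = -645228424 (u = -69484*9286 = -645228424)
a = -1/645338470 (a = 1/(-110046 - 645228424) = 1/(-645338470) = -1/645338470 ≈ -1.5496e-9)
(86085 + l(-169, 5)) + a = (86085 + (145/6 + 5)) - 1/645338470 = (86085 + 175/6) - 1/645338470 = 516685/6 - 1/645338470 = 83359176842986/968007705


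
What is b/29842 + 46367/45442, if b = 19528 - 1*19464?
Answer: 693296151/678040082 ≈ 1.0225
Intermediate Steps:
b = 64 (b = 19528 - 19464 = 64)
b/29842 + 46367/45442 = 64/29842 + 46367/45442 = 64*(1/29842) + 46367*(1/45442) = 32/14921 + 46367/45442 = 693296151/678040082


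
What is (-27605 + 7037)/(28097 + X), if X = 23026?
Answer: -6856/17041 ≈ -0.40232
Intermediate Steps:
(-27605 + 7037)/(28097 + X) = (-27605 + 7037)/(28097 + 23026) = -20568/51123 = -20568*1/51123 = -6856/17041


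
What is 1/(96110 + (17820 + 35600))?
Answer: 1/149530 ≈ 6.6876e-6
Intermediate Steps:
1/(96110 + (17820 + 35600)) = 1/(96110 + 53420) = 1/149530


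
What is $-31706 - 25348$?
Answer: $-57054$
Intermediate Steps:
$-31706 - 25348 = -57054$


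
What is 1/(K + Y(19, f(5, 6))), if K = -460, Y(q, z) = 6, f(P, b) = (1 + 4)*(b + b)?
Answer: -1/454 ≈ -0.0022026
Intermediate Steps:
f(P, b) = 10*b (f(P, b) = 5*(2*b) = 10*b)
1/(K + Y(19, f(5, 6))) = 1/(-460 + 6) = 1/(-454) = -1/454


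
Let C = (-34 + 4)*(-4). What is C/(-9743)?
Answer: -120/9743 ≈ -0.012317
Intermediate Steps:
C = 120 (C = -30*(-4) = 120)
C/(-9743) = 120/(-9743) = 120*(-1/9743) = -120/9743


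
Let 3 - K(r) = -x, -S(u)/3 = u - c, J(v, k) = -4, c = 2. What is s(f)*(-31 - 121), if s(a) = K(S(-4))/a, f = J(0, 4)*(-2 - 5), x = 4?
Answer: -38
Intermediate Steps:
f = 28 (f = -4*(-2 - 5) = -4*(-7) = 28)
S(u) = 6 - 3*u (S(u) = -3*(u - 1*2) = -3*(u - 2) = -3*(-2 + u) = 6 - 3*u)
K(r) = 7 (K(r) = 3 - (-1)*4 = 3 - 1*(-4) = 3 + 4 = 7)
s(a) = 7/a
s(f)*(-31 - 121) = (7/28)*(-31 - 121) = (7*(1/28))*(-152) = (¼)*(-152) = -38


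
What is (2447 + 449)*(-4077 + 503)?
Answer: -10350304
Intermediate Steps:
(2447 + 449)*(-4077 + 503) = 2896*(-3574) = -10350304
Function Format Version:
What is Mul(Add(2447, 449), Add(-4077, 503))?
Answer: -10350304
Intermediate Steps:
Mul(Add(2447, 449), Add(-4077, 503)) = Mul(2896, -3574) = -10350304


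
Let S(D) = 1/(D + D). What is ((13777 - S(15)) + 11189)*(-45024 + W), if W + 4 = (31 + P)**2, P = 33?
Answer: -5109534738/5 ≈ -1.0219e+9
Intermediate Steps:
S(D) = 1/(2*D)
W = 4092 (W = -4 + (31 + 33)**2 = -4 + 64**2 = -4 + 4096 = 4092)
((13777 - S(15)) + 11189)*(-45024 + W) = ((13777 - 1/(2*15)) + 11189)*(-45024 + 4092) = ((13777 - 1/(2*15)) + 11189)*(-40932) = ((13777 - 1*1/30) + 11189)*(-40932) = ((13777 - 1/30) + 11189)*(-40932) = (413309/30 + 11189)*(-40932) = (748979/30)*(-40932) = -5109534738/5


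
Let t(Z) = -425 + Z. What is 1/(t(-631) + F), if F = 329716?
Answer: 1/328660 ≈ 3.0427e-6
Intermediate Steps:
1/(t(-631) + F) = 1/((-425 - 631) + 329716) = 1/(-1056 + 329716) = 1/328660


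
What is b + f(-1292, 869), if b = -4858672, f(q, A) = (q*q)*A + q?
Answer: 1445730452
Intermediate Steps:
f(q, A) = q + A*q² (f(q, A) = q²*A + q = A*q² + q = q + A*q²)
b + f(-1292, 869) = -4858672 - 1292*(1 + 869*(-1292)) = -4858672 - 1292*(1 - 1122748) = -4858672 - 1292*(-1122747) = -4858672 + 1450589124 = 1445730452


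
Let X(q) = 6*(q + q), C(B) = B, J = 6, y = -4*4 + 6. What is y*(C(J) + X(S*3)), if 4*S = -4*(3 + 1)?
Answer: 1380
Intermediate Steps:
S = -4 (S = (-4*(3 + 1))/4 = (-4*4)/4 = (¼)*(-16) = -4)
y = -10 (y = -16 + 6 = -10)
X(q) = 12*q (X(q) = 6*(2*q) = 12*q)
y*(C(J) + X(S*3)) = -10*(6 + 12*(-4*3)) = -10*(6 + 12*(-12)) = -10*(6 - 144) = -10*(-138) = 1380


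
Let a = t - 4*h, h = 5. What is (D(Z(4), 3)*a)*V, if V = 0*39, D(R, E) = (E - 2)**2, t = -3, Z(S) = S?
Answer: 0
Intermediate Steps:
D(R, E) = (-2 + E)**2
V = 0
a = -23 (a = -3 - 4*5 = -3 - 20 = -23)
(D(Z(4), 3)*a)*V = ((-2 + 3)**2*(-23))*0 = (1**2*(-23))*0 = (1*(-23))*0 = -23*0 = 0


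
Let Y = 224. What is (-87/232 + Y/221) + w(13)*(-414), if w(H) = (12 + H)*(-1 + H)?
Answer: -219584471/1768 ≈ -1.2420e+5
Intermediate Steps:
w(H) = (-1 + H)*(12 + H)
(-87/232 + Y/221) + w(13)*(-414) = (-87/232 + 224/221) + (-12 + 13² + 11*13)*(-414) = (-87*1/232 + 224*(1/221)) + (-12 + 169 + 143)*(-414) = (-3/8 + 224/221) + 300*(-414) = 1129/1768 - 124200 = -219584471/1768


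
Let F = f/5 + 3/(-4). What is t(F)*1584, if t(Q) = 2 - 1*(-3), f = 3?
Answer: 7920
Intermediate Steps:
F = -3/20 (F = 3/5 + 3/(-4) = 3*(1/5) + 3*(-1/4) = 3/5 - 3/4 = -3/20 ≈ -0.15000)
t(Q) = 5 (t(Q) = 2 + 3 = 5)
t(F)*1584 = 5*1584 = 7920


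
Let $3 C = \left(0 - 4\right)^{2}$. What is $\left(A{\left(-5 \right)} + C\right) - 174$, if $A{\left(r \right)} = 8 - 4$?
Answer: $- \frac{494}{3} \approx -164.67$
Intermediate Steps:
$A{\left(r \right)} = 4$
$C = \frac{16}{3}$ ($C = \frac{\left(0 - 4\right)^{2}}{3} = \frac{\left(-4\right)^{2}}{3} = \frac{1}{3} \cdot 16 = \frac{16}{3} \approx 5.3333$)
$\left(A{\left(-5 \right)} + C\right) - 174 = \left(4 + \frac{16}{3}\right) - 174 = \frac{28}{3} - 174 = - \frac{494}{3}$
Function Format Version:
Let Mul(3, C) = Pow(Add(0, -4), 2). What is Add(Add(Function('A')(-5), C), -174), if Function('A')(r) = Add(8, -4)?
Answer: Rational(-494, 3) ≈ -164.67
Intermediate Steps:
Function('A')(r) = 4
C = Rational(16, 3) (C = Mul(Rational(1, 3), Pow(Add(0, -4), 2)) = Mul(Rational(1, 3), Pow(-4, 2)) = Mul(Rational(1, 3), 16) = Rational(16, 3) ≈ 5.3333)
Add(Add(Function('A')(-5), C), -174) = Add(Add(4, Rational(16, 3)), -174) = Add(Rational(28, 3), -174) = Rational(-494, 3)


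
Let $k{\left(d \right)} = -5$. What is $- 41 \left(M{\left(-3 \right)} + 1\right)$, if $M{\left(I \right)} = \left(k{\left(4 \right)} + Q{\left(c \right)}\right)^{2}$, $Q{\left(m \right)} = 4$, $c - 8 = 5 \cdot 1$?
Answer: $-82$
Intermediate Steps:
$c = 13$ ($c = 8 + 5 \cdot 1 = 8 + 5 = 13$)
$M{\left(I \right)} = 1$ ($M{\left(I \right)} = \left(-5 + 4\right)^{2} = \left(-1\right)^{2} = 1$)
$- 41 \left(M{\left(-3 \right)} + 1\right) = - 41 \left(1 + 1\right) = \left(-41\right) 2 = -82$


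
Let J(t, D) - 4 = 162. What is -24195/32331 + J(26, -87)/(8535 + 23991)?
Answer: -10020508/13482027 ≈ -0.74325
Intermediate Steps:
J(t, D) = 166 (J(t, D) = 4 + 162 = 166)
-24195/32331 + J(26, -87)/(8535 + 23991) = -24195/32331 + 166/(8535 + 23991) = -24195*1/32331 + 166/32526 = -8065/10777 + 166*(1/32526) = -8065/10777 + 83/16263 = -10020508/13482027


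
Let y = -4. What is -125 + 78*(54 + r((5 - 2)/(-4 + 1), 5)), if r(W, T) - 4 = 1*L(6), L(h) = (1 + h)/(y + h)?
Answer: 4672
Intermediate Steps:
L(h) = (1 + h)/(-4 + h)
r(W, T) = 15/2 (r(W, T) = 4 + 1*((1 + 6)/(-4 + 6)) = 4 + 1*(7/2) = 4 + 7/2 = 15/2)
-125 + 78*(54 + r((5 - 2)/(-4 + 1), 5)) = -125 + 78*(54 + 15/2) = -125 + 78*(123/2) = -125 + 4797 = 4672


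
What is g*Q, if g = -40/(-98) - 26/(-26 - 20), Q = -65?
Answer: -71305/1127 ≈ -63.270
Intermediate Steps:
g = 1097/1127 (g = -40*(-1/98) - 26/(-46) = 20/49 - 26*(-1/46) = 20/49 + 13/23 = 1097/1127 ≈ 0.97338)
g*Q = (1097/1127)*(-65) = -71305/1127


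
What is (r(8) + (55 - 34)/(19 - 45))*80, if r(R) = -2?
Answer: -2920/13 ≈ -224.62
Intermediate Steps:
(r(8) + (55 - 34)/(19 - 45))*80 = (-2 + (55 - 34)/(19 - 45))*80 = (-2 + 21/(-26))*80 = (-2 + 21*(-1/26))*80 = (-2 - 21/26)*80 = -73/26*80 = -2920/13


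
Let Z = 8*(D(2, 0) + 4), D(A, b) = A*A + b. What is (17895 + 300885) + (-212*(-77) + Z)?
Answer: 335168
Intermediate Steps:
D(A, b) = b + A² (D(A, b) = A² + b = b + A²)
Z = 64 (Z = 8*((0 + 2²) + 4) = 8*((0 + 4) + 4) = 8*(4 + 4) = 8*8 = 64)
(17895 + 300885) + (-212*(-77) + Z) = (17895 + 300885) + (-212*(-77) + 64) = 318780 + (16324 + 64) = 318780 + 16388 = 335168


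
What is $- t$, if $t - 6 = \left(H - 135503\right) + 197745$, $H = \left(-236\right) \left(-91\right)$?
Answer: $-83724$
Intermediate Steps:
$H = 21476$
$t = 83724$ ($t = 6 + \left(\left(21476 - 135503\right) + 197745\right) = 6 + \left(-114027 + 197745\right) = 6 + 83718 = 83724$)
$- t = \left(-1\right) 83724 = -83724$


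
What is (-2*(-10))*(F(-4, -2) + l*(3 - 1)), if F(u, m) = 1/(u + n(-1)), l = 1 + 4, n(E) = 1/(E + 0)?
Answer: 196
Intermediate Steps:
n(E) = 1/E
l = 5
F(u, m) = 1/(-1 + u) (F(u, m) = 1/(u + 1/(-1)) = 1/(u - 1) = 1/(-1 + u))
(-2*(-10))*(F(-4, -2) + l*(3 - 1)) = (-2*(-10))*(1/(-1 - 4) + 5*(3 - 1)) = 20*(1/(-5) + 5*2) = 20*(-1/5 + 10) = 20*(49/5) = 196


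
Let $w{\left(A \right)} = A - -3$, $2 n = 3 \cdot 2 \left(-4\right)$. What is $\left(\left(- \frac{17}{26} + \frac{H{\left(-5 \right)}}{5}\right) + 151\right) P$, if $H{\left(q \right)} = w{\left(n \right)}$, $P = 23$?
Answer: $\frac{444153}{130} \approx 3416.6$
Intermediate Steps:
$n = -12$ ($n = \frac{3 \cdot 2 \left(-4\right)}{2} = \frac{6 \left(-4\right)}{2} = \frac{1}{2} \left(-24\right) = -12$)
$w{\left(A \right)} = 3 + A$ ($w{\left(A \right)} = A + 3 = 3 + A$)
$H{\left(q \right)} = -9$ ($H{\left(q \right)} = 3 - 12 = -9$)
$\left(\left(- \frac{17}{26} + \frac{H{\left(-5 \right)}}{5}\right) + 151\right) P = \left(\left(- \frac{17}{26} - \frac{9}{5}\right) + 151\right) 23 = \left(- \frac{319}{130} + 151\right) 23 = \frac{19311}{130} \cdot 23 = \frac{444153}{130}$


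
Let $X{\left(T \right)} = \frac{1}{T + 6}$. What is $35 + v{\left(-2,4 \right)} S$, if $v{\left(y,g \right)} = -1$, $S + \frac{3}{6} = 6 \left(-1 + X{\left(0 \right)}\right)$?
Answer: $\frac{81}{2} \approx 40.5$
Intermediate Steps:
$X{\left(T \right)} = \frac{1}{6 + T}$
$S = - \frac{11}{2}$ ($S = - \frac{1}{2} + 6 \left(-1 + \frac{1}{6 + 0}\right) = - \frac{1}{2} + 6 \left(-1 + \frac{1}{6}\right) = - \frac{1}{2} + 6 \left(- \frac{5}{6}\right) = - \frac{1}{2} - 5 = - \frac{11}{2} \approx -5.5$)
$35 + v{\left(-2,4 \right)} S = 35 - - \frac{11}{2} = 35 + \frac{11}{2} = \frac{81}{2}$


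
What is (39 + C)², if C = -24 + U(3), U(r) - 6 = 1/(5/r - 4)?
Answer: 20736/49 ≈ 423.18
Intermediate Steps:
U(r) = 6 + 1/(-4 + 5/r) (U(r) = 6 + 1/(5/r - 4) = 6 + 1/(-4 + 5/r))
C = -129/7 (C = -24 + (-30 + 23*3)/(-5 + 4*3) = -24 + (-30 + 69)/(-5 + 12) = -24 + 39/7 = -129/7 ≈ -18.429)
(39 + C)² = (39 - 129/7)² = (144/7)² = 20736/49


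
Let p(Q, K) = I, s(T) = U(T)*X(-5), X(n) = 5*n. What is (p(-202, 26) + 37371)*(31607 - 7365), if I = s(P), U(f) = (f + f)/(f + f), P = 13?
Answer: 905341732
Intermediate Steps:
U(f) = 1 (U(f) = (2*f)/((2*f)) = (2*f)*(1/(2*f)) = 1)
s(T) = -25 (s(T) = 1*(5*(-5)) = 1*(-25) = -25)
I = -25
p(Q, K) = -25
(p(-202, 26) + 37371)*(31607 - 7365) = (-25 + 37371)*(31607 - 7365) = 37346*24242 = 905341732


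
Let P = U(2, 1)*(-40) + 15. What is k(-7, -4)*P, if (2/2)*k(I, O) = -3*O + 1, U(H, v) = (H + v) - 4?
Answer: 715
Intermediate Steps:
U(H, v) = -4 + H + v
P = 55 (P = (-4 + 2 + 1)*(-40) + 15 = -1*(-40) + 15 = 40 + 15 = 55)
k(I, O) = 1 - 3*O (k(I, O) = -3*O + 1 = 1 - 3*O)
k(-7, -4)*P = (1 - 3*(-4))*55 = (1 + 12)*55 = 13*55 = 715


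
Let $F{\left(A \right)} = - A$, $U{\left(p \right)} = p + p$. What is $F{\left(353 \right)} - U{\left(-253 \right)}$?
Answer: $153$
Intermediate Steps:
$U{\left(p \right)} = 2 p$
$F{\left(353 \right)} - U{\left(-253 \right)} = \left(-1\right) 353 - 2 \left(-253\right) = -353 - -506 = -353 + 506 = 153$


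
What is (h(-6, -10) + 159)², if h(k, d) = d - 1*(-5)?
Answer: 23716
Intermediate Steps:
h(k, d) = 5 + d (h(k, d) = d + 5 = 5 + d)
(h(-6, -10) + 159)² = ((5 - 10) + 159)² = (-5 + 159)² = 154² = 23716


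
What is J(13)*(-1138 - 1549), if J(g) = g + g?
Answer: -69862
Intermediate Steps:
J(g) = 2*g
J(13)*(-1138 - 1549) = (2*13)*(-1138 - 1549) = 26*(-2687) = -69862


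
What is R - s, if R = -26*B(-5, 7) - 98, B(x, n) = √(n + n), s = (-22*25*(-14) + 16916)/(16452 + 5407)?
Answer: -2166798/21859 - 26*√14 ≈ -196.41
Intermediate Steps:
s = 24616/21859 (s = (-550*(-14) + 16916)/21859 = (7700 + 16916)*(1/21859) = 24616*(1/21859) = 24616/21859 ≈ 1.1261)
B(x, n) = √2*√n (B(x, n) = √(2*n) = √2*√n)
R = -98 - 26*√14 (R = -26*√2*√7 - 98 = -26*√14 - 98 = -98 - 26*√14 ≈ -195.28)
R - s = (-98 - 26*√14) - 1*24616/21859 = (-98 - 26*√14) - 24616/21859 = -2166798/21859 - 26*√14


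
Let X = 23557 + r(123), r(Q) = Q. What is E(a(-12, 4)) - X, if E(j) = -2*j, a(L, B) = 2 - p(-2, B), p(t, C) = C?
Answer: -23676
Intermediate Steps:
a(L, B) = 2 - B
X = 23680 (X = 23557 + 123 = 23680)
E(a(-12, 4)) - X = -2*(2 - 1*4) - 1*23680 = -2*(2 - 4) - 23680 = -2*(-2) - 23680 = 4 - 23680 = -23676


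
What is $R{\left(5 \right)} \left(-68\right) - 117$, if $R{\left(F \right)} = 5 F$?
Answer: $-1817$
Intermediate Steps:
$R{\left(5 \right)} \left(-68\right) - 117 = 5 \cdot 5 \left(-68\right) - 117 = 25 \left(-68\right) - 117 = -1700 - 117 = -1817$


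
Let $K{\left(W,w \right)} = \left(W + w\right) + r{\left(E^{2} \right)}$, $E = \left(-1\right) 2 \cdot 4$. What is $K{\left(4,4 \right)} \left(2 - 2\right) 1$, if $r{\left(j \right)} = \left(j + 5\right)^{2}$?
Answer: $0$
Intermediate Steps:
$E = -8$ ($E = \left(-2\right) 4 = -8$)
$r{\left(j \right)} = \left(5 + j\right)^{2}$
$K{\left(W,w \right)} = 4761 + W + w$ ($K{\left(W,w \right)} = \left(W + w\right) + \left(5 + \left(-8\right)^{2}\right)^{2} = \left(W + w\right) + \left(5 + 64\right)^{2} = \left(W + w\right) + 69^{2} = \left(W + w\right) + 4761 = 4761 + W + w$)
$K{\left(4,4 \right)} \left(2 - 2\right) 1 = \left(4761 + 4 + 4\right) \left(2 - 2\right) 1 = 4769 \cdot 0 \cdot 1 = 4769 \cdot 0 = 0$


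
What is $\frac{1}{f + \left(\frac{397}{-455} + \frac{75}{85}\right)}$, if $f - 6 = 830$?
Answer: $\frac{7735}{6466536} \approx 0.0011962$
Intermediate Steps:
$f = 836$ ($f = 6 + 830 = 836$)
$\frac{1}{f + \left(\frac{397}{-455} + \frac{75}{85}\right)} = \frac{1}{836 + \left(\frac{397}{-455} + \frac{75}{85}\right)} = \frac{1}{836 + \left(397 \left(- \frac{1}{455}\right) + 75 \cdot \frac{1}{85}\right)} = \frac{1}{836 + \left(- \frac{397}{455} + \frac{15}{17}\right)} = \frac{1}{836 + \frac{76}{7735}} = \frac{1}{\frac{6466536}{7735}} = \frac{7735}{6466536}$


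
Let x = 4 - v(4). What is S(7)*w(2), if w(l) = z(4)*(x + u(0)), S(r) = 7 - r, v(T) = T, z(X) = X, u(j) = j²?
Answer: 0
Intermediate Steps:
x = 0 (x = 4 - 1*4 = 4 - 4 = 0)
w(l) = 0 (w(l) = 4*(0 + 0²) = 4*(0 + 0) = 4*0 = 0)
S(7)*w(2) = (7 - 1*7)*0 = (7 - 7)*0 = 0*0 = 0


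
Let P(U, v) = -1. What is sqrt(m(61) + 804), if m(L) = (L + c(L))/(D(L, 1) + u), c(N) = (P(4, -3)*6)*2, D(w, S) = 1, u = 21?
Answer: sqrt(390214)/22 ≈ 28.394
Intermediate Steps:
c(N) = -12 (c(N) = -1*6*2 = -6*2 = -12)
m(L) = -6/11 + L/22 (m(L) = (L - 12)/(1 + 21) = (-12 + L)/22 = (-12 + L)*(1/22) = -6/11 + L/22)
sqrt(m(61) + 804) = sqrt((-6/11 + (1/22)*61) + 804) = sqrt((-6/11 + 61/22) + 804) = sqrt(49/22 + 804) = sqrt(17737/22) = sqrt(390214)/22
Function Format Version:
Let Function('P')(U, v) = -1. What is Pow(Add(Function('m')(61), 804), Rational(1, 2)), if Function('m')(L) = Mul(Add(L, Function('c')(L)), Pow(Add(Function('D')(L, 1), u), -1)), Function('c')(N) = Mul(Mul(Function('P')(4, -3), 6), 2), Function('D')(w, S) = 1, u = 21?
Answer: Mul(Rational(1, 22), Pow(390214, Rational(1, 2))) ≈ 28.394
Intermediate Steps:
Function('c')(N) = -12 (Function('c')(N) = Mul(Mul(-1, 6), 2) = Mul(-6, 2) = -12)
Function('m')(L) = Add(Rational(-6, 11), Mul(Rational(1, 22), L)) (Function('m')(L) = Mul(Add(L, -12), Pow(Add(1, 21), -1)) = Mul(Add(-12, L), Pow(22, -1)) = Mul(Add(-12, L), Rational(1, 22)) = Add(Rational(-6, 11), Mul(Rational(1, 22), L)))
Pow(Add(Function('m')(61), 804), Rational(1, 2)) = Pow(Add(Add(Rational(-6, 11), Mul(Rational(1, 22), 61)), 804), Rational(1, 2)) = Pow(Add(Add(Rational(-6, 11), Rational(61, 22)), 804), Rational(1, 2)) = Pow(Add(Rational(49, 22), 804), Rational(1, 2)) = Pow(Rational(17737, 22), Rational(1, 2)) = Mul(Rational(1, 22), Pow(390214, Rational(1, 2)))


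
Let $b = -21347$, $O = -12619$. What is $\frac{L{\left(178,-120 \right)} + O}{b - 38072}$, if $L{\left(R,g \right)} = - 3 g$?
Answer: $\frac{12259}{59419} \approx 0.20631$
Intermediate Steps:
$\frac{L{\left(178,-120 \right)} + O}{b - 38072} = \frac{\left(-3\right) \left(-120\right) - 12619}{-21347 - 38072} = \frac{360 - 12619}{-59419} = \left(-12259\right) \left(- \frac{1}{59419}\right) = \frac{12259}{59419}$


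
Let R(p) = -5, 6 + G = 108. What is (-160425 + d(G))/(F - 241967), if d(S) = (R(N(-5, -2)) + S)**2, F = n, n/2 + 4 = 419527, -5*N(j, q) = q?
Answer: -151016/597079 ≈ -0.25292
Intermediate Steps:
G = 102 (G = -6 + 108 = 102)
N(j, q) = -q/5
n = 839046 (n = -8 + 2*419527 = -8 + 839054 = 839046)
F = 839046
d(S) = (-5 + S)**2
(-160425 + d(G))/(F - 241967) = (-160425 + (-5 + 102)**2)/(839046 - 241967) = (-160425 + 97**2)/597079 = (-160425 + 9409)*(1/597079) = -151016*1/597079 = -151016/597079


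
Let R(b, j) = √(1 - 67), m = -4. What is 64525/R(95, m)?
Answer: -64525*I*√66/66 ≈ -7942.5*I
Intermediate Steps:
R(b, j) = I*√66 (R(b, j) = √(-66) = I*√66)
64525/R(95, m) = 64525/((I*√66)) = 64525*(-I*√66/66) = -64525*I*√66/66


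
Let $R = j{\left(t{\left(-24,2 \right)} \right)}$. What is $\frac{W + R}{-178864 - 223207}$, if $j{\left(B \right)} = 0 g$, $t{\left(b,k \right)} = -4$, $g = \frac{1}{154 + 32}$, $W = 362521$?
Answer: $- \frac{362521}{402071} \approx -0.90163$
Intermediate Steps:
$g = \frac{1}{186} \approx 0.0053763$
$j{\left(B \right)} = 0$ ($j{\left(B \right)} = 0 \cdot \frac{1}{186} = 0$)
$R = 0$
$\frac{W + R}{-178864 - 223207} = \frac{362521 + 0}{-178864 - 223207} = \frac{362521}{-402071} = 362521 \left(- \frac{1}{402071}\right) = - \frac{362521}{402071}$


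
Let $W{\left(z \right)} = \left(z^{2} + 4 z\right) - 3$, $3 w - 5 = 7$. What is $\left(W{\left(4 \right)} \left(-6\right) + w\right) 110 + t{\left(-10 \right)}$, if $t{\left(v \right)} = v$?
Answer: $-18710$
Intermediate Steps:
$w = 4$ ($w = \frac{5}{3} + \frac{1}{3} \cdot 7 = \frac{5}{3} + \frac{7}{3} = 4$)
$W{\left(z \right)} = -3 + z^{2} + 4 z$
$\left(W{\left(4 \right)} \left(-6\right) + w\right) 110 + t{\left(-10 \right)} = \left(\left(-3 + 4^{2} + 4 \cdot 4\right) \left(-6\right) + 4\right) 110 - 10 = \left(\left(-3 + 16 + 16\right) \left(-6\right) + 4\right) 110 - 10 = \left(29 \left(-6\right) + 4\right) 110 - 10 = \left(-174 + 4\right) 110 - 10 = \left(-170\right) 110 - 10 = -18700 - 10 = -18710$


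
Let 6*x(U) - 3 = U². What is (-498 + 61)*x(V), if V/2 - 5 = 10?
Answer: -131537/2 ≈ -65769.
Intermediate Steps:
V = 30 (V = 10 + 2*10 = 10 + 20 = 30)
x(U) = ½ + U²/6
(-498 + 61)*x(V) = (-498 + 61)*(½ + (⅙)*30²) = -437*(½ + (⅙)*900) = -437*(½ + 150) = -437*301/2 = -131537/2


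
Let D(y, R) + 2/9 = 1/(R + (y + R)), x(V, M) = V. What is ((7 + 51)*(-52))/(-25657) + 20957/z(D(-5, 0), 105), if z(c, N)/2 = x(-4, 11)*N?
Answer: -535160309/21551880 ≈ -24.831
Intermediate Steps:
D(y, R) = -2/9 + 1/(y + 2*R) (D(y, R) = -2/9 + 1/(R + (y + R)) = -2/9 + 1/(R + (R + y)) = -2/9 + 1/(y + 2*R))
z(c, N) = -8*N (z(c, N) = 2*(-4*N) = -8*N)
((7 + 51)*(-52))/(-25657) + 20957/z(D(-5, 0), 105) = ((7 + 51)*(-52))/(-25657) + 20957/((-8*105)) = (58*(-52))*(-1/25657) + 20957/(-840) = -3016*(-1/25657) + 20957*(-1/840) = 3016/25657 - 20957/840 = -535160309/21551880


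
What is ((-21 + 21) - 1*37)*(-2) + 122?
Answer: 196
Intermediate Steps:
((-21 + 21) - 1*37)*(-2) + 122 = (0 - 37)*(-2) + 122 = -37*(-2) + 122 = 74 + 122 = 196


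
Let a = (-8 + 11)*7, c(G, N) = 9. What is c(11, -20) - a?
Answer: -12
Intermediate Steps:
a = 21 (a = 3*7 = 21)
c(11, -20) - a = 9 - 1*21 = 9 - 21 = -12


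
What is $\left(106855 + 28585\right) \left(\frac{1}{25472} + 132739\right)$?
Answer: $\frac{28621246903185}{1592} \approx 1.7978 \cdot 10^{10}$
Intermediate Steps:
$\left(106855 + 28585\right) \left(\frac{1}{25472} + 132739\right) = 135440 \left(\frac{1}{25472} + 132739\right) = 135440 \cdot \frac{3381127809}{25472} = \frac{28621246903185}{1592}$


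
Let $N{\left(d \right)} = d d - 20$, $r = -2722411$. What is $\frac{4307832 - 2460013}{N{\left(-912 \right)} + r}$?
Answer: $- \frac{1847819}{1890687} \approx -0.97733$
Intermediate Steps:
$N{\left(d \right)} = -20 + d^{2}$ ($N{\left(d \right)} = d^{2} - 20 = -20 + d^{2}$)
$\frac{4307832 - 2460013}{N{\left(-912 \right)} + r} = \frac{4307832 - 2460013}{\left(-20 + \left(-912\right)^{2}\right) - 2722411} = \frac{1847819}{\left(-20 + 831744\right) - 2722411} = \frac{1847819}{831724 - 2722411} = \frac{1847819}{-1890687} = 1847819 \left(- \frac{1}{1890687}\right) = - \frac{1847819}{1890687}$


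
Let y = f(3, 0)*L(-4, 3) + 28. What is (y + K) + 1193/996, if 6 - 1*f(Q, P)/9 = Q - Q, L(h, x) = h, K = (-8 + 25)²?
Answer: 101789/996 ≈ 102.20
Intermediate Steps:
K = 289 (K = 17² = 289)
f(Q, P) = 54 (f(Q, P) = 54 - 9*(Q - Q) = 54 - 9*0 = 54 + 0 = 54)
y = -188 (y = 54*(-4) + 28 = -216 + 28 = -188)
(y + K) + 1193/996 = (-188 + 289) + 1193/996 = 101 + 1193*(1/996) = 101 + 1193/996 = 101789/996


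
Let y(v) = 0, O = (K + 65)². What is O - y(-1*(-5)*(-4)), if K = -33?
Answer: 1024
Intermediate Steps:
O = 1024 (O = (-33 + 65)² = 32² = 1024)
O - y(-1*(-5)*(-4)) = 1024 - 1*0 = 1024 + 0 = 1024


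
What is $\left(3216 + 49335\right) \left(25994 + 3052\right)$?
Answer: $1526396346$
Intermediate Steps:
$\left(3216 + 49335\right) \left(25994 + 3052\right) = 52551 \cdot 29046 = 1526396346$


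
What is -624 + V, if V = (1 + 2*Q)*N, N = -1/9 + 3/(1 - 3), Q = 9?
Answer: -11783/18 ≈ -654.61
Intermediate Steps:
N = -29/18 (N = -1*⅑ + 3/(-2) = -⅑ + 3*(-½) = -⅑ - 3/2 = -29/18 ≈ -1.6111)
V = -551/18 (V = (1 + 2*9)*(-29/18) = (1 + 18)*(-29/18) = 19*(-29/18) = -551/18 ≈ -30.611)
-624 + V = -624 - 551/18 = -11783/18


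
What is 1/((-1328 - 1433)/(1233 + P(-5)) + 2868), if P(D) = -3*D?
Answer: 1248/3576503 ≈ 0.00034894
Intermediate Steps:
1/((-1328 - 1433)/(1233 + P(-5)) + 2868) = 1/((-1328 - 1433)/(1233 - 3*(-5)) + 2868) = 1/(-2761/(1233 + 15) + 2868) = 1/(-2761/1248 + 2868) = 1/(3576503/1248) = 1248/3576503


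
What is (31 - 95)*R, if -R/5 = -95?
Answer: -30400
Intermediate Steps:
R = 475 (R = -5*(-95) = 475)
(31 - 95)*R = (31 - 95)*475 = -64*475 = -30400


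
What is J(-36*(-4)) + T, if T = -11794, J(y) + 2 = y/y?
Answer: -11795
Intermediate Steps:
J(y) = -1 (J(y) = -2 + y/y = -2 + 1 = -1)
J(-36*(-4)) + T = -1 - 11794 = -11795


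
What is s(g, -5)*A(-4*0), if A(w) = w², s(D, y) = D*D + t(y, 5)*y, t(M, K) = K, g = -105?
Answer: 0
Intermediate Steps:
s(D, y) = D² + 5*y (s(D, y) = D*D + 5*y = D² + 5*y)
s(g, -5)*A(-4*0) = ((-105)² + 5*(-5))*(-4*0)² = (11025 - 25)*0² = 11000*0 = 0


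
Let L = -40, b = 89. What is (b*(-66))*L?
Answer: 234960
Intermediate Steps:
(b*(-66))*L = (89*(-66))*(-40) = -5874*(-40) = 234960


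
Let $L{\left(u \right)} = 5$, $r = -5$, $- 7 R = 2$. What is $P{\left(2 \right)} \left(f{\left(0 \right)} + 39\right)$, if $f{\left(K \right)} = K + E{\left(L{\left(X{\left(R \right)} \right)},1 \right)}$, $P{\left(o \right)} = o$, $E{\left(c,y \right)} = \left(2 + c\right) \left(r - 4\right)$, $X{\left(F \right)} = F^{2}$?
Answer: $-48$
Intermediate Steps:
$R = - \frac{2}{7}$ ($R = \left(- \frac{1}{7}\right) 2 = - \frac{2}{7} \approx -0.28571$)
$E{\left(c,y \right)} = -18 - 9 c$ ($E{\left(c,y \right)} = \left(2 + c\right) \left(-5 - 4\right) = \left(2 + c\right) \left(-9\right) = -18 - 9 c$)
$f{\left(K \right)} = -63 + K$ ($f{\left(K \right)} = K - 63 = -63 + K$)
$P{\left(2 \right)} \left(f{\left(0 \right)} + 39\right) = 2 \left(\left(-63 + 0\right) + 39\right) = 2 \left(-63 + 39\right) = 2 \left(-24\right) = -48$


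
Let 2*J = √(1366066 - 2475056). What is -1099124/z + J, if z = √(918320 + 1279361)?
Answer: -1099124*√2197681/2197681 + I*√1108990/2 ≈ -741.42 + 526.54*I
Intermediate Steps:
z = √2197681 ≈ 1482.5
J = I*√1108990/2 (J = √(1366066 - 2475056)/2 = √(-1108990)/2 = (I*√1108990)/2 = I*√1108990/2 ≈ 526.54*I)
-1099124/z + J = -1099124*√2197681/2197681 + I*√1108990/2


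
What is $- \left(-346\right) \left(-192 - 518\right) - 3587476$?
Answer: $-3833136$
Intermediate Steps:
$- \left(-346\right) \left(-192 - 518\right) - 3587476 = - \left(-346\right) \left(-710\right) - 3587476 = \left(-1\right) 245660 - 3587476 = -245660 - 3587476 = -3833136$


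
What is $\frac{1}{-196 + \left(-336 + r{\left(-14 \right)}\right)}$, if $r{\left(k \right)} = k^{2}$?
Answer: $- \frac{1}{336} \approx -0.0029762$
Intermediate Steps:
$\frac{1}{-196 + \left(-336 + r{\left(-14 \right)}\right)} = \frac{1}{-196 - \left(336 - \left(-14\right)^{2}\right)} = \frac{1}{-196 + \left(-336 + 196\right)} = \frac{1}{-196 - 140} = \frac{1}{-336} = - \frac{1}{336}$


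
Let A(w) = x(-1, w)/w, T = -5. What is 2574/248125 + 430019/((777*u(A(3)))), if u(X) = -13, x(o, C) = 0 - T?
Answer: -106672464401/2506310625 ≈ -42.562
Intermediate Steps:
x(o, C) = 5 (x(o, C) = 0 - 1*(-5) = 0 + 5 = 5)
A(w) = 5/w
2574/248125 + 430019/((777*u(A(3)))) = 2574/248125 + 430019/((777*(-13))) = 2574*(1/248125) + 430019/(-10101) = 2574/248125 + 430019*(-1/10101) = 2574/248125 - 430019/10101 = -106672464401/2506310625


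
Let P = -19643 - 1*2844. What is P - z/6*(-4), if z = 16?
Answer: -67429/3 ≈ -22476.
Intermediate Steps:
P = -22487 (P = -19643 - 2844 = -22487)
P - z/6*(-4) = -22487 - 16/6*(-4) = -22487 - 16*(1/6)*(-4) = -22487 - 8*(-4)/3 = -22487 - 1*(-32/3) = -22487 + 32/3 = -67429/3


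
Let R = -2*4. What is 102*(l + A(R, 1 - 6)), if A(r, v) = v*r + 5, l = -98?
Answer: -5406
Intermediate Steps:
R = -8
A(r, v) = 5 + r*v (A(r, v) = r*v + 5 = 5 + r*v)
102*(l + A(R, 1 - 6)) = 102*(-98 + (5 - 8*(1 - 6))) = 102*(-98 + (5 - 8*(-5))) = 102*(-98 + (5 + 40)) = 102*(-98 + 45) = 102*(-53) = -5406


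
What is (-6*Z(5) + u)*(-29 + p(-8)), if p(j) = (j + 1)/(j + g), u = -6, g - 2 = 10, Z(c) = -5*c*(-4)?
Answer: 37269/2 ≈ 18635.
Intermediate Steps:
Z(c) = 20*c
g = 12 (g = 2 + 10 = 12)
p(j) = (1 + j)/(12 + j) (p(j) = (j + 1)/(j + 12) = (1 + j)/(12 + j))
(-6*Z(5) + u)*(-29 + p(-8)) = (-120*5 - 6)*(-29 + (1 - 8)/(12 - 8)) = (-6*100 - 6)*(-29 - 7/4) = (-600 - 6)*(-29 + (¼)*(-7)) = -606*(-29 - 7/4) = -606*(-123/4) = 37269/2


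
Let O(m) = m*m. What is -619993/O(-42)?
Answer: -619993/1764 ≈ -351.47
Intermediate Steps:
O(m) = m²
-619993/O(-42) = -619993/((-42)²) = -619993/1764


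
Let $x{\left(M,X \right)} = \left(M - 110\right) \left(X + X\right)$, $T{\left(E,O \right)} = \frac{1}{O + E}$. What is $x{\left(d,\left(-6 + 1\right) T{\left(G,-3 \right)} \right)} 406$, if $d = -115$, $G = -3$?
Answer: $-152250$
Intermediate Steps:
$T{\left(E,O \right)} = \frac{1}{E + O}$
$x{\left(M,X \right)} = 2 X \left(-110 + M\right)$ ($x{\left(M,X \right)} = \left(-110 + M\right) 2 X = 2 X \left(-110 + M\right)$)
$x{\left(d,\left(-6 + 1\right) T{\left(G,-3 \right)} \right)} 406 = 2 \frac{-6 + 1}{-3 - 3} \left(-110 - 115\right) 406 = 2 \left(- \frac{5}{-6}\right) \left(-225\right) 406 = 2 \left(\left(-5\right) \left(- \frac{1}{6}\right)\right) \left(-225\right) 406 = 2 \cdot \frac{5}{6} \left(-225\right) 406 = \left(-375\right) 406 = -152250$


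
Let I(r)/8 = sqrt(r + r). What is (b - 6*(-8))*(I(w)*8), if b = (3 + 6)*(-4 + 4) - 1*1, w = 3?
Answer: 3008*sqrt(6) ≈ 7368.1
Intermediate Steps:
I(r) = 8*sqrt(2)*sqrt(r) (I(r) = 8*sqrt(r + r) = 8*sqrt(2*r) = 8*(sqrt(2)*sqrt(r)) = 8*sqrt(2)*sqrt(r))
b = -1 (b = 9*0 - 1 = 0 - 1 = -1)
(b - 6*(-8))*(I(w)*8) = (-1 - 6*(-8))*((8*sqrt(2)*sqrt(3))*8) = (-1 + 48)*((8*sqrt(6))*8) = 47*(64*sqrt(6)) = 3008*sqrt(6)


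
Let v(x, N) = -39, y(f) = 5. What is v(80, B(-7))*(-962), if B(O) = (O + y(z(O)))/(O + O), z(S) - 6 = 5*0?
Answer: 37518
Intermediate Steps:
z(S) = 6 (z(S) = 6 + 5*0 = 6 + 0 = 6)
B(O) = (5 + O)/(2*O) (B(O) = (O + 5)/(O + O) = (5 + O)/((2*O)) = (5 + O)*(1/(2*O)) = (5 + O)/(2*O))
v(80, B(-7))*(-962) = -39*(-962) = 37518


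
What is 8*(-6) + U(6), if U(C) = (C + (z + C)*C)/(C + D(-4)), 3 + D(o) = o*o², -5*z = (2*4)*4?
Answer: -14658/305 ≈ -48.059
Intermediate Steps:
z = -32/5 (z = -2*4*4/5 = -8*4/5 = -⅕*32 = -32/5 ≈ -6.4000)
D(o) = -3 + o³ (D(o) = -3 + o*o² = -3 + o³)
U(C) = (C + C*(-32/5 + C))/(-67 + C) (U(C) = (C + (-32/5 + C)*C)/(C + (-3 + (-4)³)) = (C + C*(-32/5 + C))/(C + (-3 - 64)) = (C + C*(-32/5 + C))/(C - 67) = (C + C*(-32/5 + C))/(-67 + C))
8*(-6) + U(6) = 8*(-6) + (⅕)*6*(-27 + 5*6)/(-67 + 6) = -48 + (⅕)*6*(-27 + 30)/(-61) = -48 + (⅕)*6*(-1/61)*3 = -48 - 18/305 = -14658/305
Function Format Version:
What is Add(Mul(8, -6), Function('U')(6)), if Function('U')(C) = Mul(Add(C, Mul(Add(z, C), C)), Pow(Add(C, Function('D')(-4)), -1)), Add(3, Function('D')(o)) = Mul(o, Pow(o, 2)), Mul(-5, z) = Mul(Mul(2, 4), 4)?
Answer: Rational(-14658, 305) ≈ -48.059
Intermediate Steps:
z = Rational(-32, 5) (z = Mul(Rational(-1, 5), Mul(Mul(2, 4), 4)) = Mul(Rational(-1, 5), Mul(8, 4)) = Mul(Rational(-1, 5), 32) = Rational(-32, 5) ≈ -6.4000)
Function('D')(o) = Add(-3, Pow(o, 3)) (Function('D')(o) = Add(-3, Mul(o, Pow(o, 2))) = Add(-3, Pow(o, 3)))
Function('U')(C) = Mul(Pow(Add(-67, C), -1), Add(C, Mul(C, Add(Rational(-32, 5), C)))) (Function('U')(C) = Mul(Add(C, Mul(Add(Rational(-32, 5), C), C)), Pow(Add(C, Add(-3, Pow(-4, 3))), -1)) = Mul(Add(C, Mul(C, Add(Rational(-32, 5), C))), Pow(Add(C, Add(-3, -64)), -1)) = Mul(Add(C, Mul(C, Add(Rational(-32, 5), C))), Pow(Add(C, -67), -1)) = Mul(Add(C, Mul(C, Add(Rational(-32, 5), C))), Pow(Add(-67, C), -1)) = Mul(Pow(Add(-67, C), -1), Add(C, Mul(C, Add(Rational(-32, 5), C)))))
Add(Mul(8, -6), Function('U')(6)) = Add(Mul(8, -6), Mul(Rational(1, 5), 6, Pow(Add(-67, 6), -1), Add(-27, Mul(5, 6)))) = Add(-48, Mul(Rational(1, 5), 6, Pow(-61, -1), Add(-27, 30))) = Add(-48, Mul(Rational(1, 5), 6, Rational(-1, 61), 3)) = Add(-48, Rational(-18, 305)) = Rational(-14658, 305)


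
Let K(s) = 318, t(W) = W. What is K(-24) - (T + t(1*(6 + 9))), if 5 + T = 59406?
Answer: -59098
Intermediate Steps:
T = 59401 (T = -5 + 59406 = 59401)
K(-24) - (T + t(1*(6 + 9))) = 318 - (59401 + 1*(6 + 9)) = 318 - (59401 + 1*15) = 318 - (59401 + 15) = 318 - 1*59416 = 318 - 59416 = -59098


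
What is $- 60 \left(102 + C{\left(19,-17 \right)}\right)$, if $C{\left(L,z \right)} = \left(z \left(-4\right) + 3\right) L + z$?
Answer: $-86040$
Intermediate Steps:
$C{\left(L,z \right)} = z + L \left(3 - 4 z\right)$ ($C{\left(L,z \right)} = \left(- 4 z + 3\right) L + z = \left(3 - 4 z\right) L + z = L \left(3 - 4 z\right) + z = z + L \left(3 - 4 z\right)$)
$- 60 \left(102 + C{\left(19,-17 \right)}\right) = - 60 \left(102 - \left(-40 - 1292\right)\right) = - 60 \left(102 + \left(-17 + 57 + 1292\right)\right) = - 60 \left(102 + 1332\right) = \left(-60\right) 1434 = -86040$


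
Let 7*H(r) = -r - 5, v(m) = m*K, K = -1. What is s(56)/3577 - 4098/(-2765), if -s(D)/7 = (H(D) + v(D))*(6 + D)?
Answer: 13188048/1412915 ≈ 9.3339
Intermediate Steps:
v(m) = -m (v(m) = m*(-1) = -m)
H(r) = -5/7 - r/7 (H(r) = (-r - 5)/7 = (-5 - r)/7 = -5/7 - r/7)
s(D) = -7*(6 + D)*(-5/7 - 8*D/7) (s(D) = -7*((-5/7 - D/7) - D)*(6 + D) = -7*(-5/7 - 8*D/7)*(6 + D) = -7*(6 + D)*(-5/7 - 8*D/7))
s(56)/3577 - 4098/(-2765) = (30 + 8*56**2 + 53*56)/3577 - 4098/(-2765) = (30 + 8*3136 + 2968)*(1/3577) - 4098*(-1/2765) = (30 + 25088 + 2968)*(1/3577) + 4098/2765 = 28086*(1/3577) + 4098/2765 = 28086/3577 + 4098/2765 = 13188048/1412915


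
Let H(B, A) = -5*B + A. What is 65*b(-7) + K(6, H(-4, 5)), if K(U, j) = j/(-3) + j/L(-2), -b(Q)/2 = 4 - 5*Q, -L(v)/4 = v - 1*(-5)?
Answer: -60965/12 ≈ -5080.4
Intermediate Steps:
H(B, A) = A - 5*B
L(v) = -20 - 4*v (L(v) = -4*(v - 1*(-5)) = -4*(v + 5) = -4*(5 + v) = -20 - 4*v)
b(Q) = -8 + 10*Q (b(Q) = -2*(4 - 5*Q) = -8 + 10*Q)
K(U, j) = -5*j/12 (K(U, j) = j/(-3) + j/(-20 - 4*(-2)) = j*(-1/3) + j/(-20 + 8) = -j/3 + j/(-12) = -j/3 + j*(-1/12) = -j/3 - j/12 = -5*j/12)
65*b(-7) + K(6, H(-4, 5)) = 65*(-8 + 10*(-7)) - 5*(5 - 5*(-4))/12 = 65*(-8 - 70) - 5*(5 + 20)/12 = 65*(-78) - 5/12*25 = -5070 - 125/12 = -60965/12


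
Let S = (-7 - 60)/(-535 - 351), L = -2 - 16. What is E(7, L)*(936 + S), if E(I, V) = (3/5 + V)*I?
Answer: -505082067/4430 ≈ -1.1401e+5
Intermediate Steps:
L = -18
S = 67/886 (S = -67/(-886) = -67*(-1/886) = 67/886 ≈ 0.075621)
E(I, V) = I*(⅗ + V) (E(I, V) = (3*(⅕) + V)*I = (⅗ + V)*I = I*(⅗ + V))
E(7, L)*(936 + S) = ((⅕)*7*(3 + 5*(-18)))*(936 + 67/886) = ((⅕)*7*(3 - 90))*(829363/886) = ((⅕)*7*(-87))*(829363/886) = -609/5*829363/886 = -505082067/4430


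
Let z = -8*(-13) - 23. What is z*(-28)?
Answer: -2268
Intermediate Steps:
z = 81 (z = 104 - 23 = 81)
z*(-28) = 81*(-28) = -2268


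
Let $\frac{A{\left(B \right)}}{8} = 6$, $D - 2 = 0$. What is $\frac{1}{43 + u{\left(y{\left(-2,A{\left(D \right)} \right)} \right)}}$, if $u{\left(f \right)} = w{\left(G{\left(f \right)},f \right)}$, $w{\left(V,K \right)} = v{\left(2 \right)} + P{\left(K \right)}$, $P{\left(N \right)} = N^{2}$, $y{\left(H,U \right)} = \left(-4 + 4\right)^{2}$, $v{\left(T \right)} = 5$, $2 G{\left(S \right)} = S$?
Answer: $\frac{1}{48} \approx 0.020833$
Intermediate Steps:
$D = 2$ ($D = 2 + 0 = 2$)
$A{\left(B \right)} = 48$ ($A{\left(B \right)} = 8 \cdot 6 = 48$)
$G{\left(S \right)} = \frac{S}{2}$
$y{\left(H,U \right)} = 0$ ($y{\left(H,U \right)} = 0^{2} = 0$)
$w{\left(V,K \right)} = 5 + K^{2}$
$u{\left(f \right)} = 5 + f^{2}$
$\frac{1}{43 + u{\left(y{\left(-2,A{\left(D \right)} \right)} \right)}} = \frac{1}{43 + \left(5 + 0^{2}\right)} = \frac{1}{43 + \left(5 + 0\right)} = \frac{1}{43 + 5} = \frac{1}{48}$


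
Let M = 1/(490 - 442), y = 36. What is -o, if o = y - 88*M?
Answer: -205/6 ≈ -34.167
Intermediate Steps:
M = 1/48 ≈ 0.020833
o = 205/6 (o = 36 - 88*1/48 = 36 - 11/6 = 205/6 ≈ 34.167)
-o = -1*205/6 = -205/6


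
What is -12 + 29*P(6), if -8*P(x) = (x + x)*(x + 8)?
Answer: -621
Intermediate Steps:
P(x) = -x*(8 + x)/4 (P(x) = -(x + x)*(x + 8)/8 = -2*x*(8 + x)/8 = -x*(8 + x)/4)
-12 + 29*P(6) = -12 + 29*(-1/4*6*(8 + 6)) = -12 + 29*(-1/4*6*14) = -12 + 29*(-21) = -12 - 609 = -621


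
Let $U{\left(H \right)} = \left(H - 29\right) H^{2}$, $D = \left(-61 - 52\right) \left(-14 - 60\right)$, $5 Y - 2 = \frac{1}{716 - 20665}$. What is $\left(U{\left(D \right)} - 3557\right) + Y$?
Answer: $\frac{58118291685405672}{99745} \approx 5.8267 \cdot 10^{11}$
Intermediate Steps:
$Y = \frac{39897}{99745}$ ($Y = \frac{2}{5} + \frac{1}{5 \left(716 - 20665\right)} = \frac{2}{5} + \frac{1}{5 \left(-19949\right)} = \frac{2}{5} + \frac{1}{5} \left(- \frac{1}{19949}\right) = \frac{2}{5} - \frac{1}{99745} = \frac{39897}{99745} \approx 0.39999$)
$D = 8362$ ($D = \left(-113\right) \left(-74\right) = 8362$)
$U{\left(H \right)} = H^{2} \left(-29 + H\right)$ ($U{\left(H \right)} = \left(H - 29\right) H^{2} = \left(-29 + H\right) H^{2} = H^{2} \left(-29 + H\right)$)
$\left(U{\left(D \right)} - 3557\right) + Y = \left(8362^{2} \left(-29 + 8362\right) - 3557\right) + \frac{39897}{99745} = \left(69923044 \cdot 8333 - 3557\right) + \frac{39897}{99745} = \left(582668725652 - 3557\right) + \frac{39897}{99745} = 582668722095 + \frac{39897}{99745} = \frac{58118291685405672}{99745}$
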